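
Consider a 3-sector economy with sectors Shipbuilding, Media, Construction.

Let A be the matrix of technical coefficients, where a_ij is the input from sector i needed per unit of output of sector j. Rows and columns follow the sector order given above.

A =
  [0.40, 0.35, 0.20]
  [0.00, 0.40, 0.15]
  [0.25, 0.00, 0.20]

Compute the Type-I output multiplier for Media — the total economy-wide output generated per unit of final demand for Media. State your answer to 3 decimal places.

m_2 = 3.257

I − A =
  [   0.60    -0.35    -0.20]
  [   0.00     0.60    -0.15]
  [  -0.25     0.00     0.80]
Cofactors of I−A, C_ij = (−1)^(i+j)·(minor ij) (rows/columns in the sector order above):
  C_11 = (0.60)(0.80) − (-0.15)(0.00) = 0.4800
  C_12 = −[(0.00)(0.80) − (-0.15)(-0.25)] = 0.0375
  C_13 = (0.00)(0.00) − (0.60)(-0.25) = 0.1500
  C_21 = −[(-0.35)(0.80) − (-0.20)(0.00)] = 0.2800
  C_22 = (0.60)(0.80) − (-0.20)(-0.25) = 0.4300
  C_23 = −[(0.60)(0.00) − (-0.35)(-0.25)] = 0.0875
  C_31 = (-0.35)(-0.15) − (-0.20)(0.60) = 0.1725
  C_32 = −[(0.60)(-0.15) − (-0.20)(0.00)] = 0.0900
  C_33 = (0.60)(0.60) − (-0.35)(0.00) = 0.3600
det(I−A) = Σ_j (I−A)_1j·C_1j = (0.60)(0.4800) + (-0.35)(0.0375) + (-0.20)(0.1500) = 0.244875
adj(I−A) = Cᵀ =
  [ 0.4800   0.2800   0.1725]
  [ 0.0375   0.4300   0.0900]
  [ 0.1500   0.0875   0.3600]
(I − A)⁻¹ = adj(I−A) / det(I−A) ≈
  [   1.9602     1.1434     0.7044]
  [   0.1531     1.7560     0.3675]
  [   0.6126     0.3573     1.4701]
The output multiplier for sector j is the column-j sum of the Leontief inverse (I − A)⁻¹ = adj(I−A) / det(I−A).
Column 2 of adj(I−A): (0.2800, 0.4300, 0.0875); det(I−A) = 0.244875.
m_2 = (0.2800 + 0.4300 + 0.0875) / 0.244875 = 0.7975 / 0.244875 ≈ 3.257.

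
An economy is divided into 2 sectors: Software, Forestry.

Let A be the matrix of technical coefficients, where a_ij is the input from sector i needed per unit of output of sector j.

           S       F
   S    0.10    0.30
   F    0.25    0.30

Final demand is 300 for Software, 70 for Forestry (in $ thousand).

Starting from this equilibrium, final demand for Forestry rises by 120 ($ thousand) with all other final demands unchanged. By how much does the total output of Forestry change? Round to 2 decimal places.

Δx_F = 194.59

I − A =
  [   0.90    -0.30]
  [  -0.25     0.70]
det(I−A) = (0.90)(0.70) − (-0.30)(-0.25) = 0.5550
adj(I−A) = [[0.70, 0.30], [0.25, 0.90]]
(I − A)⁻¹ = adj(I−A) / det(I−A) ≈
  [   1.2613     0.5405]
  [   0.4505     1.6216]
Δx = (I − A)⁻¹ Δd with Δd having +120 in the Forestry component and 0 elsewhere.
So Δx_F = L_FF · (+120), where L_FF = adj(I−A)_FF / det(I−A) = 0.90 / 0.5550.
Δx_F = 0.90 × (+120) / 0.5550 = 108.00 / 0.5550 ≈ 194.59.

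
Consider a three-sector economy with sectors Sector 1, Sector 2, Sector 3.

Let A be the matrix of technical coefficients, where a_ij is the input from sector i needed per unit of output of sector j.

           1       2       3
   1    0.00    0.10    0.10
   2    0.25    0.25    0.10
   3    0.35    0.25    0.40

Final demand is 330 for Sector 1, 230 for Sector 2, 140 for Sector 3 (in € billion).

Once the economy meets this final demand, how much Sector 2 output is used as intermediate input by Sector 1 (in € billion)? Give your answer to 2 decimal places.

I − A =
  [   1.00    -0.10    -0.10]
  [  -0.25     0.75    -0.10]
  [  -0.35    -0.25     0.60]
Cofactors of I−A, C_ij = (−1)^(i+j)·(minor ij) (rows/columns in the sector order above):
  C_11 = (0.75)(0.60) − (-0.10)(-0.25) = 0.4250
  C_12 = −[(-0.25)(0.60) − (-0.10)(-0.35)] = 0.1850
  C_13 = (-0.25)(-0.25) − (0.75)(-0.35) = 0.3250
  C_21 = −[(-0.10)(0.60) − (-0.10)(-0.25)] = 0.0850
  C_22 = (1.00)(0.60) − (-0.10)(-0.35) = 0.5650
  C_23 = −[(1.00)(-0.25) − (-0.10)(-0.35)] = 0.2850
  C_31 = (-0.10)(-0.10) − (-0.10)(0.75) = 0.0850
  C_32 = −[(1.00)(-0.10) − (-0.10)(-0.25)] = 0.1250
  C_33 = (1.00)(0.75) − (-0.10)(-0.25) = 0.7250
det(I−A) = Σ_j (I−A)_1j·C_1j = (1.00)(0.4250) + (-0.10)(0.1850) + (-0.10)(0.3250) = 0.3740
adj(I−A) = Cᵀ =
  [ 0.4250   0.0850   0.0850]
  [ 0.1850   0.5650   0.1250]
  [ 0.3250   0.2850   0.7250]
(I − A)⁻¹ = adj(I−A) / det(I−A) ≈
  [   1.1364     0.2273     0.2273]
  [   0.4947     1.5107     0.3342]
  [   0.8690     0.7620     1.9385]
First solve x = (I − A)⁻¹ d = adj(I−A)·d / det(I−A); in particular x_1 = (0.4250·330 + 0.0850·230 + 0.0850·140) / 0.3740 = 171.70 / 0.3740 ≈ 459.0909.
Intermediate flow from 2 to 1: z_21 = a_21 · x_1 = 0.25 × 171.70 / 0.3740 = 42.925 / 0.3740 ≈ 114.77.

z_21 = 114.77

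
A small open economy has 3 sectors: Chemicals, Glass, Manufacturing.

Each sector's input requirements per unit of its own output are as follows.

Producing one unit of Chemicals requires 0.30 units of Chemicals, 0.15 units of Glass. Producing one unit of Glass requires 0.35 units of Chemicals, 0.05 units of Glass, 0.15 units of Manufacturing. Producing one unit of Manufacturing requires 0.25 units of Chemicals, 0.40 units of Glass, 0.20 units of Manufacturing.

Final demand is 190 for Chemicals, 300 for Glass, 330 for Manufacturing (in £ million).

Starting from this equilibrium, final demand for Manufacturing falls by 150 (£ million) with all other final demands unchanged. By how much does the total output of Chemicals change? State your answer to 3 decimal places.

Δx_C = -128.002

I − A =
  [   0.70    -0.35    -0.25]
  [  -0.15     0.95    -0.40]
  [   0.00    -0.15     0.80]
Cofactors of I−A, C_ij = (−1)^(i+j)·(minor ij) (rows/columns in the sector order above):
  C_11 = (0.95)(0.80) − (-0.40)(-0.15) = 0.7000
  C_12 = −[(-0.15)(0.80) − (-0.40)(0.00)] = 0.1200
  C_13 = (-0.15)(-0.15) − (0.95)(0.00) = 0.0225
  C_21 = −[(-0.35)(0.80) − (-0.25)(-0.15)] = 0.3175
  C_22 = (0.70)(0.80) − (-0.25)(0.00) = 0.5600
  C_23 = −[(0.70)(-0.15) − (-0.35)(0.00)] = 0.1050
  C_31 = (-0.35)(-0.40) − (-0.25)(0.95) = 0.3775
  C_32 = −[(0.70)(-0.40) − (-0.25)(-0.15)] = 0.3175
  C_33 = (0.70)(0.95) − (-0.35)(-0.15) = 0.6125
det(I−A) = Σ_j (I−A)_1j·C_1j = (0.70)(0.7000) + (-0.35)(0.1200) + (-0.25)(0.0225) = 0.442375
adj(I−A) = Cᵀ =
  [ 0.7000   0.3175   0.3775]
  [ 0.1200   0.5600   0.3175]
  [ 0.0225   0.1050   0.6125]
(I − A)⁻¹ = adj(I−A) / det(I−A) ≈
  [   1.5824     0.7177     0.8533]
  [   0.2713     1.2659     0.7177]
  [   0.0509     0.2374     1.3846]
Δx = (I − A)⁻¹ Δd with Δd having -150 in the Manufacturing component and 0 elsewhere.
So Δx_C = L_CM · (-150), where L_CM = adj(I−A)_CM / det(I−A) = 0.3775 / 0.442375.
Δx_C = 0.3775 × (-150) / 0.442375 = -56.625 / 0.442375 ≈ -128.002.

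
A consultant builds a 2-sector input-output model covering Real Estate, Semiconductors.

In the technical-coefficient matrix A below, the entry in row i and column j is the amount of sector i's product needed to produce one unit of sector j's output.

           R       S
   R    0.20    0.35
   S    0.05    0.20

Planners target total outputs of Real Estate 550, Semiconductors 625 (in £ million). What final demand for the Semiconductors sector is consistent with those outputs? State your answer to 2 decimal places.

d_S = 472.50

I − A =
  [   0.80    -0.35]
  [  -0.05     0.80]
d = (I − A) x:
  d_R = (+0.80)·550 + (-0.35)·625 = 221.25
  d_S = (-0.05)·550 + (+0.80)·625 = 472.50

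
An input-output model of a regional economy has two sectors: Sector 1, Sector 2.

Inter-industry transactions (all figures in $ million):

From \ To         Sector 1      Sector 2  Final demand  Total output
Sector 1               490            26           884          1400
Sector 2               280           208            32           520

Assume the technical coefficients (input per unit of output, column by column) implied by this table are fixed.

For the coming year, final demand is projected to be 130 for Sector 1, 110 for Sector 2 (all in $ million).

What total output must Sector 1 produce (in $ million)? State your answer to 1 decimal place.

x_1 = 219.7

Technical coefficients a_ij = z_ij / X_j:
  a_11 = 490/1400 = 0.35, a_21 = 280/1400 = 0.20
  a_12 = 26/520 = 0.05, a_22 = 208/520 = 0.40
I − A =
  [   0.65    -0.05]
  [  -0.20     0.60]
det(I−A) = (0.65)(0.60) − (-0.05)(-0.20) = 0.3800
adj(I−A) = [[0.60, 0.05], [0.20, 0.65]]
(I − A)⁻¹ = adj(I−A) / det(I−A) ≈
  [   1.5789     0.1316]
  [   0.5263     1.7105]
x = (I − A)⁻¹ d = adj(I−A)·d / det(I−A), with det(I−A) = 0.3800:
  x_1 = (0.60·130 + 0.05·110) / 0.3800 = 83.50 / 0.3800 ≈ 219.7
  x_2 = (0.20·130 + 0.65·110) / 0.3800 = 97.50 / 0.3800 ≈ 256.6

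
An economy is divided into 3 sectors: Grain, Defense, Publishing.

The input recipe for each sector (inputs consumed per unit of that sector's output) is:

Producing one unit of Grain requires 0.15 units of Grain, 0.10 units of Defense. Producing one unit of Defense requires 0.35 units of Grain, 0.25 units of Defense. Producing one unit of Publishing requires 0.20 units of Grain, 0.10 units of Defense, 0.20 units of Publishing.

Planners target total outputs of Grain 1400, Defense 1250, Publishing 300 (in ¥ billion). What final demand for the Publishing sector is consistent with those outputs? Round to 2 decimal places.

d_3 = 240.00

I − A =
  [   0.85    -0.35    -0.20]
  [  -0.10     0.75    -0.10]
  [   0.00     0.00     0.80]
d = (I − A) x:
  d_1 = (+0.85)·1400 + (-0.35)·1250 + (-0.20)·300 = 692.50
  d_2 = (-0.10)·1400 + (+0.75)·1250 + (-0.10)·300 = 767.50
  d_3 = (+0.00)·1400 + (+0.00)·1250 + (+0.80)·300 = 240.00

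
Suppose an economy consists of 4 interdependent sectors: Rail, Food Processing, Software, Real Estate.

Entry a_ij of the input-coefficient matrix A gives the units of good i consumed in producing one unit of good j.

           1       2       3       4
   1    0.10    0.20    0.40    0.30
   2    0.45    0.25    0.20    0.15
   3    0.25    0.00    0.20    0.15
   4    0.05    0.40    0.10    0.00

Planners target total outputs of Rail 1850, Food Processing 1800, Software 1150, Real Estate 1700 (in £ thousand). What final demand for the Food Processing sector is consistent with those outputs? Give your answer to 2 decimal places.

I − A =
  [   0.90    -0.20    -0.40    -0.30]
  [  -0.45     0.75    -0.20    -0.15]
  [  -0.25     0.00     0.80    -0.15]
  [  -0.05    -0.40    -0.10     1.00]
d = (I − A) x:
  d_1 = (+0.90)·1850 + (-0.20)·1800 + (-0.40)·1150 + (-0.30)·1700 = 335.00
  d_2 = (-0.45)·1850 + (+0.75)·1800 + (-0.20)·1150 + (-0.15)·1700 = 32.50
  d_3 = (-0.25)·1850 + (+0.00)·1800 + (+0.80)·1150 + (-0.15)·1700 = 202.50
  d_4 = (-0.05)·1850 + (-0.40)·1800 + (-0.10)·1150 + (+1.00)·1700 = 772.50

d_2 = 32.50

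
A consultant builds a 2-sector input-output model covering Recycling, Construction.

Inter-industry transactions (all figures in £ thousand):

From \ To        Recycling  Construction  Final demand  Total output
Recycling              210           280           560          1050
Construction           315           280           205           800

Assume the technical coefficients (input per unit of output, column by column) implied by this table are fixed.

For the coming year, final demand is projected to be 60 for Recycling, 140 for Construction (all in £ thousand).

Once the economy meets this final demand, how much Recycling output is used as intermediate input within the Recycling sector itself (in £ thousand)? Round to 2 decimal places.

z_11 = 42.41

Technical coefficients a_ij = z_ij / X_j:
  a_11 = 210/1050 = 0.20, a_21 = 315/1050 = 0.30
  a_12 = 280/800 = 0.35, a_22 = 280/800 = 0.35
I − A =
  [   0.80    -0.35]
  [  -0.30     0.65]
det(I−A) = (0.80)(0.65) − (-0.35)(-0.30) = 0.4150
adj(I−A) = [[0.65, 0.35], [0.30, 0.80]]
(I − A)⁻¹ = adj(I−A) / det(I−A) ≈
  [   1.5663     0.8434]
  [   0.7229     1.9277]
First solve x = (I − A)⁻¹ d = adj(I−A)·d / det(I−A); in particular x_1 = (0.65·60 + 0.35·140) / 0.4150 = 88.00 / 0.4150 ≈ 212.0482.
Intermediate flow from 1 to 1: z_11 = a_11 · x_1 = 0.20 × 88.00 / 0.4150 = 17.60 / 0.4150 ≈ 42.41.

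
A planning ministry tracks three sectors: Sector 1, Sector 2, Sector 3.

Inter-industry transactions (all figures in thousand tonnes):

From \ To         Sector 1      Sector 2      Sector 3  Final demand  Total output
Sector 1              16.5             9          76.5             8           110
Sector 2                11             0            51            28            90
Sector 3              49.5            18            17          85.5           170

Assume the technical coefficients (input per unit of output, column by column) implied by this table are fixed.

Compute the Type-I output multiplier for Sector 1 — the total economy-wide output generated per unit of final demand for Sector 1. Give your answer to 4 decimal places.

m_1 = 3.1979

Technical coefficients a_ij = z_ij / X_j:
  a_11 = 16.5/110 = 0.15, a_21 = 11/110 = 0.10, a_31 = 49.5/110 = 0.45
  a_12 = 9/90 = 0.10, a_22 = 0/90 = 0.00, a_32 = 18/90 = 0.20
  a_13 = 76.5/170 = 0.45, a_23 = 51/170 = 0.30, a_33 = 17/170 = 0.10
I − A =
  [   0.85    -0.10    -0.45]
  [  -0.10     1.00    -0.30]
  [  -0.45    -0.20     0.90]
Cofactors of I−A, C_ij = (−1)^(i+j)·(minor ij) (rows/columns in the sector order above):
  C_11 = (1.00)(0.90) − (-0.30)(-0.20) = 0.8400
  C_12 = −[(-0.10)(0.90) − (-0.30)(-0.45)] = 0.2250
  C_13 = (-0.10)(-0.20) − (1.00)(-0.45) = 0.4700
  C_21 = −[(-0.10)(0.90) − (-0.45)(-0.20)] = 0.1800
  C_22 = (0.85)(0.90) − (-0.45)(-0.45) = 0.5625
  C_23 = −[(0.85)(-0.20) − (-0.10)(-0.45)] = 0.2150
  C_31 = (-0.10)(-0.30) − (-0.45)(1.00) = 0.4800
  C_32 = −[(0.85)(-0.30) − (-0.45)(-0.10)] = 0.3000
  C_33 = (0.85)(1.00) − (-0.10)(-0.10) = 0.8400
det(I−A) = Σ_j (I−A)_1j·C_1j = (0.85)(0.8400) + (-0.10)(0.2250) + (-0.45)(0.4700) = 0.4800
adj(I−A) = Cᵀ =
  [ 0.8400   0.1800   0.4800]
  [ 0.2250   0.5625   0.3000]
  [ 0.4700   0.2150   0.8400]
(I − A)⁻¹ = adj(I−A) / det(I−A) ≈
  [   1.75000     0.37500     1.00000]
  [   0.46875     1.17188     0.62500]
  [   0.97917     0.44792     1.75000]
The output multiplier for sector j is the column-j sum of the Leontief inverse (I − A)⁻¹ = adj(I−A) / det(I−A).
Column 1 of adj(I−A): (0.8400, 0.2250, 0.4700); det(I−A) = 0.4800.
m_1 = (0.8400 + 0.2250 + 0.4700) / 0.4800 = 1.535 / 0.4800 ≈ 3.1979.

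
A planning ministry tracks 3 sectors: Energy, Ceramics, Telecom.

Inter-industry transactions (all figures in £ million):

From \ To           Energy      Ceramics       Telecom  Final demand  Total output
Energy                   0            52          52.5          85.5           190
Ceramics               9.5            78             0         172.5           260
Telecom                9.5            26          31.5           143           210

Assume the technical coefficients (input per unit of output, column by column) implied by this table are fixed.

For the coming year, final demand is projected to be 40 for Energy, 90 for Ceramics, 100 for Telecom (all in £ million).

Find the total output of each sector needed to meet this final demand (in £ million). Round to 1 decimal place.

x_1 = 102.1, x_2 = 135.9, x_3 = 139.6

Technical coefficients a_ij = z_ij / X_j:
  a_11 = 0/190 = 0.00, a_21 = 9.5/190 = 0.05, a_31 = 9.5/190 = 0.05
  a_12 = 52/260 = 0.20, a_22 = 78/260 = 0.30, a_32 = 26/260 = 0.10
  a_13 = 52.5/210 = 0.25, a_23 = 0/210 = 0.00, a_33 = 31.5/210 = 0.15
I − A =
  [   1.00    -0.20    -0.25]
  [  -0.05     0.70     0.00]
  [  -0.05    -0.10     0.85]
Cofactors of I−A, C_ij = (−1)^(i+j)·(minor ij) (rows/columns in the sector order above):
  C_11 = (0.70)(0.85) − (0.00)(-0.10) = 0.5950
  C_12 = −[(-0.05)(0.85) − (0.00)(-0.05)] = 0.0425
  C_13 = (-0.05)(-0.10) − (0.70)(-0.05) = 0.0400
  C_21 = −[(-0.20)(0.85) − (-0.25)(-0.10)] = 0.1950
  C_22 = (1.00)(0.85) − (-0.25)(-0.05) = 0.8375
  C_23 = −[(1.00)(-0.10) − (-0.20)(-0.05)] = 0.1100
  C_31 = (-0.20)(0.00) − (-0.25)(0.70) = 0.1750
  C_32 = −[(1.00)(0.00) − (-0.25)(-0.05)] = 0.0125
  C_33 = (1.00)(0.70) − (-0.20)(-0.05) = 0.6900
det(I−A) = Σ_j (I−A)_1j·C_1j = (1.00)(0.5950) + (-0.20)(0.0425) + (-0.25)(0.0400) = 0.5765
adj(I−A) = Cᵀ =
  [ 0.5950   0.1950   0.1750]
  [ 0.0425   0.8375   0.0125]
  [ 0.0400   0.1100   0.6900]
(I − A)⁻¹ = adj(I−A) / det(I−A) ≈
  [   1.0321     0.3382     0.3036]
  [   0.0737     1.4527     0.0217]
  [   0.0694     0.1908     1.1969]
x = (I − A)⁻¹ d = adj(I−A)·d / det(I−A), with det(I−A) = 0.5765:
  x_1 = (0.5950·40 + 0.1950·90 + 0.1750·100) / 0.5765 = 58.85 / 0.5765 ≈ 102.1
  x_2 = (0.0425·40 + 0.8375·90 + 0.0125·100) / 0.5765 = 78.325 / 0.5765 ≈ 135.9
  x_3 = (0.0400·40 + 0.1100·90 + 0.6900·100) / 0.5765 = 80.50 / 0.5765 ≈ 139.6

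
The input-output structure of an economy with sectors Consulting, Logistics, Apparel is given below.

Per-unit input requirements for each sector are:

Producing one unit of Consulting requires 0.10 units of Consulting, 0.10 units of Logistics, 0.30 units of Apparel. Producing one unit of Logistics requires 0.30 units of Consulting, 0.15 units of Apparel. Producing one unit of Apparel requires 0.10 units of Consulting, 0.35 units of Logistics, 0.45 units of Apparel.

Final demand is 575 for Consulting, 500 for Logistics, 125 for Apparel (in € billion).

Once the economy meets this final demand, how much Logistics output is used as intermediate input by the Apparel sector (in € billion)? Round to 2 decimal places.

I − A =
  [   0.90    -0.30    -0.10]
  [  -0.10     1.00    -0.35]
  [  -0.30    -0.15     0.55]
Cofactors of I−A, C_ij = (−1)^(i+j)·(minor ij) (rows/columns in the sector order above):
  C_11 = (1.00)(0.55) − (-0.35)(-0.15) = 0.4975
  C_12 = −[(-0.10)(0.55) − (-0.35)(-0.30)] = 0.1600
  C_13 = (-0.10)(-0.15) − (1.00)(-0.30) = 0.3150
  C_21 = −[(-0.30)(0.55) − (-0.10)(-0.15)] = 0.1800
  C_22 = (0.90)(0.55) − (-0.10)(-0.30) = 0.4650
  C_23 = −[(0.90)(-0.15) − (-0.30)(-0.30)] = 0.2250
  C_31 = (-0.30)(-0.35) − (-0.10)(1.00) = 0.2050
  C_32 = −[(0.90)(-0.35) − (-0.10)(-0.10)] = 0.3250
  C_33 = (0.90)(1.00) − (-0.30)(-0.10) = 0.8700
det(I−A) = Σ_j (I−A)_1j·C_1j = (0.90)(0.4975) + (-0.30)(0.1600) + (-0.10)(0.3150) = 0.36825
adj(I−A) = Cᵀ =
  [ 0.4975   0.1800   0.2050]
  [ 0.1600   0.4650   0.3250]
  [ 0.3150   0.2250   0.8700]
(I − A)⁻¹ = adj(I−A) / det(I−A) ≈
  [   1.3510     0.4888     0.5567]
  [   0.4345     1.2627     0.8826]
  [   0.8554     0.6110     2.3625]
First solve x = (I − A)⁻¹ d = adj(I−A)·d / det(I−A); in particular x_3 = (0.3150·575 + 0.2250·500 + 0.8700·125) / 0.36825 = 402.375 / 0.36825 ≈ 1092.6680.
Intermediate flow from 2 to 3: z_23 = a_23 · x_3 = 0.35 × 402.375 / 0.36825 = 140.83125 / 0.36825 ≈ 382.43.

z_23 = 382.43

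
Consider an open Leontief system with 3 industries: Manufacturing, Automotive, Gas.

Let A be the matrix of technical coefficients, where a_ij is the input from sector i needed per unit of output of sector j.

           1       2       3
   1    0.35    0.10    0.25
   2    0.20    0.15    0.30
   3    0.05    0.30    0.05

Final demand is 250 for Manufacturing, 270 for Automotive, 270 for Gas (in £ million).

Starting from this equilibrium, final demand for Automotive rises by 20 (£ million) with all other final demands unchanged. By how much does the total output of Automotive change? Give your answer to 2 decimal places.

Δx_2 = 28.79

I − A =
  [   0.65    -0.10    -0.25]
  [  -0.20     0.85    -0.30]
  [  -0.05    -0.30     0.95]
Cofactors of I−A, C_ij = (−1)^(i+j)·(minor ij) (rows/columns in the sector order above):
  C_11 = (0.85)(0.95) − (-0.30)(-0.30) = 0.7175
  C_12 = −[(-0.20)(0.95) − (-0.30)(-0.05)] = 0.2050
  C_13 = (-0.20)(-0.30) − (0.85)(-0.05) = 0.1025
  C_21 = −[(-0.10)(0.95) − (-0.25)(-0.30)] = 0.1700
  C_22 = (0.65)(0.95) − (-0.25)(-0.05) = 0.6050
  C_23 = −[(0.65)(-0.30) − (-0.10)(-0.05)] = 0.2000
  C_31 = (-0.10)(-0.30) − (-0.25)(0.85) = 0.2425
  C_32 = −[(0.65)(-0.30) − (-0.25)(-0.20)] = 0.2450
  C_33 = (0.65)(0.85) − (-0.10)(-0.20) = 0.5325
det(I−A) = Σ_j (I−A)_1j·C_1j = (0.65)(0.7175) + (-0.10)(0.2050) + (-0.25)(0.1025) = 0.42025
adj(I−A) = Cᵀ =
  [ 0.7175   0.1700   0.2425]
  [ 0.2050   0.6050   0.2450]
  [ 0.1025   0.2000   0.5325]
(I − A)⁻¹ = adj(I−A) / det(I−A) ≈
  [   1.7073     0.4045     0.5770]
  [   0.4878     1.4396     0.5830]
  [   0.2439     0.4759     1.2671]
Δx = (I − A)⁻¹ Δd with Δd having +20 in the Automotive component and 0 elsewhere.
So Δx_2 = L_22 · (+20), where L_22 = adj(I−A)_22 / det(I−A) = 0.6050 / 0.42025.
Δx_2 = 0.6050 × (+20) / 0.42025 = 12.10 / 0.42025 ≈ 28.79.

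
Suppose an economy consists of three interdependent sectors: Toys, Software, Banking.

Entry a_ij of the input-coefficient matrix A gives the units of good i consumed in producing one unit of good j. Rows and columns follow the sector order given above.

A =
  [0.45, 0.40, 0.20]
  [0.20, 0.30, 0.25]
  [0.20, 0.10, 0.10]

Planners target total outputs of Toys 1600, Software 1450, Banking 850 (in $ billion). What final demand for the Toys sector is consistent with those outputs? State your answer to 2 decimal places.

I − A =
  [   0.55    -0.40    -0.20]
  [  -0.20     0.70    -0.25]
  [  -0.20    -0.10     0.90]
d = (I − A) x:
  d_T = (+0.55)·1600 + (-0.40)·1450 + (-0.20)·850 = 130.00
  d_S = (-0.20)·1600 + (+0.70)·1450 + (-0.25)·850 = 482.50
  d_B = (-0.20)·1600 + (-0.10)·1450 + (+0.90)·850 = 300.00

d_T = 130.00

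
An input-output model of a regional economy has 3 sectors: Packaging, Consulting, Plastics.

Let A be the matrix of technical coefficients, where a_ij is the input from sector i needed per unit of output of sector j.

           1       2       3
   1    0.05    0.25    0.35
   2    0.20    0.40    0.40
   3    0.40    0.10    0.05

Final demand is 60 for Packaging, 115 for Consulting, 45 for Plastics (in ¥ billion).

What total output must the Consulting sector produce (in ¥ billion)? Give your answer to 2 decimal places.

I − A =
  [   0.95    -0.25    -0.35]
  [  -0.20     0.60    -0.40]
  [  -0.40    -0.10     0.95]
Cofactors of I−A, C_ij = (−1)^(i+j)·(minor ij) (rows/columns in the sector order above):
  C_11 = (0.60)(0.95) − (-0.40)(-0.10) = 0.5300
  C_12 = −[(-0.20)(0.95) − (-0.40)(-0.40)] = 0.3500
  C_13 = (-0.20)(-0.10) − (0.60)(-0.40) = 0.2600
  C_21 = −[(-0.25)(0.95) − (-0.35)(-0.10)] = 0.2725
  C_22 = (0.95)(0.95) − (-0.35)(-0.40) = 0.7625
  C_23 = −[(0.95)(-0.10) − (-0.25)(-0.40)] = 0.1950
  C_31 = (-0.25)(-0.40) − (-0.35)(0.60) = 0.3100
  C_32 = −[(0.95)(-0.40) − (-0.35)(-0.20)] = 0.4500
  C_33 = (0.95)(0.60) − (-0.25)(-0.20) = 0.5200
det(I−A) = Σ_j (I−A)_1j·C_1j = (0.95)(0.5300) + (-0.25)(0.3500) + (-0.35)(0.2600) = 0.3250
adj(I−A) = Cᵀ =
  [ 0.5300   0.2725   0.3100]
  [ 0.3500   0.7625   0.4500]
  [ 0.2600   0.1950   0.5200]
(I − A)⁻¹ = adj(I−A) / det(I−A) ≈
  [   1.6308     0.8385     0.9538]
  [   1.0769     2.3462     1.3846]
  [   0.8000     0.6000     1.6000]
x = (I − A)⁻¹ d = adj(I−A)·d / det(I−A), with det(I−A) = 0.3250:
  x_1 = (0.5300·60 + 0.2725·115 + 0.3100·45) / 0.3250 = 77.0875 / 0.3250 ≈ 237.19
  x_2 = (0.3500·60 + 0.7625·115 + 0.4500·45) / 0.3250 = 128.9375 / 0.3250 ≈ 396.73
  x_3 = (0.2600·60 + 0.1950·115 + 0.5200·45) / 0.3250 = 61.425 / 0.3250 = 189.00

x_2 = 396.73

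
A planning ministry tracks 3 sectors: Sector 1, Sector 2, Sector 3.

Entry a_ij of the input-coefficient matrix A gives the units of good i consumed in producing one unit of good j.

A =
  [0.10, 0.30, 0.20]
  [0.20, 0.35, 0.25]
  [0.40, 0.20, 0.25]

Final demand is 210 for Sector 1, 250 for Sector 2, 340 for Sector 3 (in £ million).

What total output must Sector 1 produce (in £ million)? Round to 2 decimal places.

x_1 = 880.48

I − A =
  [   0.90    -0.30    -0.20]
  [  -0.20     0.65    -0.25]
  [  -0.40    -0.20     0.75]
Cofactors of I−A, C_ij = (−1)^(i+j)·(minor ij) (rows/columns in the sector order above):
  C_11 = (0.65)(0.75) − (-0.25)(-0.20) = 0.4375
  C_12 = −[(-0.20)(0.75) − (-0.25)(-0.40)] = 0.2500
  C_13 = (-0.20)(-0.20) − (0.65)(-0.40) = 0.3000
  C_21 = −[(-0.30)(0.75) − (-0.20)(-0.20)] = 0.2650
  C_22 = (0.90)(0.75) − (-0.20)(-0.40) = 0.5950
  C_23 = −[(0.90)(-0.20) − (-0.30)(-0.40)] = 0.3000
  C_31 = (-0.30)(-0.25) − (-0.20)(0.65) = 0.2050
  C_32 = −[(0.90)(-0.25) − (-0.20)(-0.20)] = 0.2650
  C_33 = (0.90)(0.65) − (-0.30)(-0.20) = 0.5250
det(I−A) = Σ_j (I−A)_1j·C_1j = (0.90)(0.4375) + (-0.30)(0.2500) + (-0.20)(0.3000) = 0.25875
adj(I−A) = Cᵀ =
  [ 0.4375   0.2650   0.2050]
  [ 0.2500   0.5950   0.2650]
  [ 0.3000   0.3000   0.5250]
(I − A)⁻¹ = adj(I−A) / det(I−A) ≈
  [   1.6908     1.0242     0.7923]
  [   0.9662     2.2995     1.0242]
  [   1.1594     1.1594     2.0290]
x = (I − A)⁻¹ d = adj(I−A)·d / det(I−A), with det(I−A) = 0.25875:
  x_1 = (0.4375·210 + 0.2650·250 + 0.2050·340) / 0.25875 = 227.825 / 0.25875 ≈ 880.48
  x_2 = (0.2500·210 + 0.5950·250 + 0.2650·340) / 0.25875 = 291.35 / 0.25875 ≈ 1125.99
  x_3 = (0.3000·210 + 0.3000·250 + 0.5250·340) / 0.25875 = 316.50 / 0.25875 ≈ 1223.19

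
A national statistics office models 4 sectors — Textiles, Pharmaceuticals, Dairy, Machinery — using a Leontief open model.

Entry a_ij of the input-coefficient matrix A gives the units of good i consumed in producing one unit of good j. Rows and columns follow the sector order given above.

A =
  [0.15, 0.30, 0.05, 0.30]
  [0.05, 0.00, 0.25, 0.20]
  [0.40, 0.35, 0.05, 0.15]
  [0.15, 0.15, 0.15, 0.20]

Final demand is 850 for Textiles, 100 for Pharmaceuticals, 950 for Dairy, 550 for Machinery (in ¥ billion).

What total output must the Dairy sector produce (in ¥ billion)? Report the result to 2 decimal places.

x_D = 2709.05

I − A =
  [   0.85    -0.30    -0.05    -0.30]
  [  -0.05     1.00    -0.25    -0.20]
  [  -0.40    -0.35     0.95    -0.15]
  [  -0.15    -0.15    -0.15     0.80]
Compute the cofactors C_ij = (−1)^(i+j)·(3×3 minor ij) of I−A; the adjugate is their transpose:
adj(I−A) = Cᵀ =
  [ 0.622875   0.294875   0.163750   0.338000]
  [ 0.163000   0.549000   0.190000   0.234000]
  [ 0.356125   0.362125   0.586250   0.334000]
  [ 0.214125   0.226125   0.176250   0.668000]
det(I−A) = Σ_j (I−A)_1j·C_1j = (0.85)(0.622875) + (-0.30)(0.163000) + (-0.05)(0.356125) + (-0.30)(0.214125) = 0.3985
(I − A)⁻¹ = adj(I−A) / det(I−A) ≈
  [   1.5630     0.7400     0.4109     0.8482]
  [   0.4090     1.3777     0.4768     0.5872]
  [   0.8937     0.9087     1.4711     0.8381]
  [   0.5373     0.5674     0.4423     1.6763]
x = (I − A)⁻¹ d = adj(I−A)·d / det(I−A), with det(I−A) = 0.3985:
  x_T = (0.622875·850 + 0.294875·100 + 0.163750·950 + 0.338000·550) / 0.3985 = 900.39375 / 0.3985 ≈ 2259.46
  x_P = (0.163000·850 + 0.549000·100 + 0.190000·950 + 0.234000·550) / 0.3985 = 502.65 / 0.3985 ≈ 1261.36
  x_D = (0.356125·850 + 0.362125·100 + 0.586250·950 + 0.334000·550) / 0.3985 = 1079.55625 / 0.3985 ≈ 2709.05
  x_M = (0.214125·850 + 0.226125·100 + 0.176250·950 + 0.668000·550) / 0.3985 = 739.45625 / 0.3985 ≈ 1855.60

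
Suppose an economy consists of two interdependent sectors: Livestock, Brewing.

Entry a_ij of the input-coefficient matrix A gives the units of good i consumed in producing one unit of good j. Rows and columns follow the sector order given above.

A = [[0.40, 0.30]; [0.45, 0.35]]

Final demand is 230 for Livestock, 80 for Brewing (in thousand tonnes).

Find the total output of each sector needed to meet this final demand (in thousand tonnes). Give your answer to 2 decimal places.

x_L = 680.39, x_B = 594.12

I − A =
  [   0.60    -0.30]
  [  -0.45     0.65]
det(I−A) = (0.60)(0.65) − (-0.30)(-0.45) = 0.2550
adj(I−A) = [[0.65, 0.30], [0.45, 0.60]]
(I − A)⁻¹ = adj(I−A) / det(I−A) ≈
  [   2.5490     1.1765]
  [   1.7647     2.3529]
x = (I − A)⁻¹ d = adj(I−A)·d / det(I−A), with det(I−A) = 0.2550:
  x_L = (0.65·230 + 0.30·80) / 0.2550 = 173.50 / 0.2550 ≈ 680.39
  x_B = (0.45·230 + 0.60·80) / 0.2550 = 151.50 / 0.2550 ≈ 594.12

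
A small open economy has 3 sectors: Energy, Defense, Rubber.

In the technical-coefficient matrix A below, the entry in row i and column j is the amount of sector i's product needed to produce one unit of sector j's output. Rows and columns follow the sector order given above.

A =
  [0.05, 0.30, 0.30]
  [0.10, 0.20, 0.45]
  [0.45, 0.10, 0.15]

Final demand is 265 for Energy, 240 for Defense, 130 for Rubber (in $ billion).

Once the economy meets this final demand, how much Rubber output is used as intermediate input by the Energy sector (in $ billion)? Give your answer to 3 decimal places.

z_RE = 316.358

I − A =
  [   0.95    -0.30    -0.30]
  [  -0.10     0.80    -0.45]
  [  -0.45    -0.10     0.85]
Cofactors of I−A, C_ij = (−1)^(i+j)·(minor ij) (rows/columns in the sector order above):
  C_11 = (0.80)(0.85) − (-0.45)(-0.10) = 0.6350
  C_12 = −[(-0.10)(0.85) − (-0.45)(-0.45)] = 0.2875
  C_13 = (-0.10)(-0.10) − (0.80)(-0.45) = 0.3700
  C_21 = −[(-0.30)(0.85) − (-0.30)(-0.10)] = 0.2850
  C_22 = (0.95)(0.85) − (-0.30)(-0.45) = 0.6725
  C_23 = −[(0.95)(-0.10) − (-0.30)(-0.45)] = 0.2300
  C_31 = (-0.30)(-0.45) − (-0.30)(0.80) = 0.3750
  C_32 = −[(0.95)(-0.45) − (-0.30)(-0.10)] = 0.4575
  C_33 = (0.95)(0.80) − (-0.30)(-0.10) = 0.7300
det(I−A) = Σ_j (I−A)_1j·C_1j = (0.95)(0.6350) + (-0.30)(0.2875) + (-0.30)(0.3700) = 0.4060
adj(I−A) = Cᵀ =
  [ 0.6350   0.2850   0.3750]
  [ 0.2875   0.6725   0.4575]
  [ 0.3700   0.2300   0.7300]
(I − A)⁻¹ = adj(I−A) / det(I−A) ≈
  [   1.5640     0.7020     0.9236]
  [   0.7081     1.6564     1.1268]
  [   0.9113     0.5665     1.7980]
First solve x = (I − A)⁻¹ d = adj(I−A)·d / det(I−A); in particular x_E = (0.6350·265 + 0.2850·240 + 0.3750·130) / 0.4060 = 285.425 / 0.4060 ≈ 703.01724.
Intermediate flow from R to E: z_RE = a_RE · x_E = 0.45 × 285.425 / 0.4060 = 128.44125 / 0.4060 ≈ 316.358.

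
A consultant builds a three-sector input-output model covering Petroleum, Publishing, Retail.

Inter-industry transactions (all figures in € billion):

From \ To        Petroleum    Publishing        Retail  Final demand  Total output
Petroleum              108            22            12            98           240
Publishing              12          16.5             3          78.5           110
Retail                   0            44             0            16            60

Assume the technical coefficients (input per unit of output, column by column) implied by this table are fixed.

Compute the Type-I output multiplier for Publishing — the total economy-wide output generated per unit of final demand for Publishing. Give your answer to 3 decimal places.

Technical coefficients a_ij = z_ij / X_j:
  a_11 = 108/240 = 0.45, a_21 = 12/240 = 0.05, a_31 = 0/240 = 0.00
  a_12 = 22/110 = 0.20, a_22 = 16.5/110 = 0.15, a_32 = 44/110 = 0.40
  a_13 = 12/60 = 0.20, a_23 = 3/60 = 0.05, a_33 = 0/60 = 0.00
I − A =
  [   0.55    -0.20    -0.20]
  [  -0.05     0.85    -0.05]
  [   0.00    -0.40     1.00]
Cofactors of I−A, C_ij = (−1)^(i+j)·(minor ij) (rows/columns in the sector order above):
  C_11 = (0.85)(1.00) − (-0.05)(-0.40) = 0.8300
  C_12 = −[(-0.05)(1.00) − (-0.05)(0.00)] = 0.0500
  C_13 = (-0.05)(-0.40) − (0.85)(0.00) = 0.0200
  C_21 = −[(-0.20)(1.00) − (-0.20)(-0.40)] = 0.2800
  C_22 = (0.55)(1.00) − (-0.20)(0.00) = 0.5500
  C_23 = −[(0.55)(-0.40) − (-0.20)(0.00)] = 0.2200
  C_31 = (-0.20)(-0.05) − (-0.20)(0.85) = 0.1800
  C_32 = −[(0.55)(-0.05) − (-0.20)(-0.05)] = 0.0375
  C_33 = (0.55)(0.85) − (-0.20)(-0.05) = 0.4575
det(I−A) = Σ_j (I−A)_1j·C_1j = (0.55)(0.8300) + (-0.20)(0.0500) + (-0.20)(0.0200) = 0.4425
adj(I−A) = Cᵀ =
  [ 0.8300   0.2800   0.1800]
  [ 0.0500   0.5500   0.0375]
  [ 0.0200   0.2200   0.4575]
(I − A)⁻¹ = adj(I−A) / det(I−A) ≈
  [   1.8757     0.6328     0.4068]
  [   0.1130     1.2429     0.0847]
  [   0.0452     0.4972     1.0339]
The output multiplier for sector j is the column-j sum of the Leontief inverse (I − A)⁻¹ = adj(I−A) / det(I−A).
Column 2 of adj(I−A): (0.2800, 0.5500, 0.2200); det(I−A) = 0.4425.
m_2 = (0.2800 + 0.5500 + 0.2200) / 0.4425 = 1.05 / 0.4425 ≈ 2.373.

m_2 = 2.373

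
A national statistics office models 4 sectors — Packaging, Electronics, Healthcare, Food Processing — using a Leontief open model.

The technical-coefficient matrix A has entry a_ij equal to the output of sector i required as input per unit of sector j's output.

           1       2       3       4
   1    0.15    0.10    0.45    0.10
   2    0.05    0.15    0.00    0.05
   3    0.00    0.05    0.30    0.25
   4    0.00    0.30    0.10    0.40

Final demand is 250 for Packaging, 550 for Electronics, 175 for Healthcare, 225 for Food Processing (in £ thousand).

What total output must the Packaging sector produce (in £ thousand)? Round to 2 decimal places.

I − A =
  [   0.85    -0.10    -0.45    -0.10]
  [  -0.05     0.85     0.00    -0.05]
  [   0.00    -0.05     0.70    -0.25]
  [   0.00    -0.30    -0.10     0.60]
Compute the cofactors C_ij = (−1)^(i+j)·(3×3 minor ij) of I−A; the adjugate is their transpose:
adj(I−A) = Cᵀ =
  [ 0.325000   0.108250   0.231750   0.159750]
  [ 0.019750   0.335750   0.018250   0.038875]
  [ 0.005250   0.089250   0.416250   0.181750]
  [ 0.010750   0.182750   0.078500   0.501125]
det(I−A) = Σ_j (I−A)_1j·C_1j = (0.85)(0.325000) + (-0.10)(0.019750) + (-0.45)(0.005250) + (-0.10)(0.010750) = 0.2708375
(I − A)⁻¹ = adj(I−A) / det(I−A) ≈
  [   1.2000     0.3997     0.8557     0.5898]
  [   0.0729     1.2397     0.0674     0.1435]
  [   0.0194     0.3295     1.5369     0.6711]
  [   0.0397     0.6748     0.2898     1.8503]
x = (I − A)⁻¹ d = adj(I−A)·d / det(I−A), with det(I−A) = 0.2708375:
  x_1 = (0.325000·250 + 0.108250·550 + 0.231750·175 + 0.159750·225) / 0.2708375 = 217.2875 / 0.2708375 ≈ 802.28
  x_2 = (0.019750·250 + 0.335750·550 + 0.018250·175 + 0.038875·225) / 0.2708375 = 201.540625 / 0.2708375 ≈ 744.14
  x_3 = (0.005250·250 + 0.089250·550 + 0.416250·175 + 0.181750·225) / 0.2708375 = 164.1375 / 0.2708375 ≈ 606.04
  x_4 = (0.010750·250 + 0.182750·550 + 0.078500·175 + 0.501125·225) / 0.2708375 = 229.690625 / 0.2708375 ≈ 848.08

x_1 = 802.28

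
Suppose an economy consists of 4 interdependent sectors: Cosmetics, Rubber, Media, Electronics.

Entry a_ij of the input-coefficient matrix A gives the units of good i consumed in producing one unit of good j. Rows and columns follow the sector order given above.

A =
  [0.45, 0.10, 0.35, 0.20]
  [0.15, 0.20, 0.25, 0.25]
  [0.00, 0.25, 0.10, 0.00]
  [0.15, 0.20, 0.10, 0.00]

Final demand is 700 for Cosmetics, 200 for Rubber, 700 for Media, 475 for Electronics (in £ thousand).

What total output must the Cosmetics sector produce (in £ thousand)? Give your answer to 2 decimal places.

x_C = 2817.60

I − A =
  [   0.55    -0.10    -0.35    -0.20]
  [  -0.15     0.80    -0.25    -0.25]
  [   0.00    -0.25     0.90     0.00]
  [  -0.15    -0.20    -0.10     1.00]
Compute the cofactors C_ij = (−1)^(i+j)·(3×3 minor ij) of I−A; the adjugate is their transpose:
adj(I−A) = Cᵀ =
  [ 0.606250   0.218500   0.316000   0.175875]
  [ 0.168750   0.468000   0.212375   0.150750]
  [ 0.046875   0.130000   0.363750   0.041875]
  [ 0.129375   0.139375   0.126250   0.335000]
det(I−A) = Σ_j (I−A)_1j·C_1j = (0.55)(0.606250) + (-0.10)(0.168750) + (-0.35)(0.046875) + (-0.20)(0.129375) = 0.27428125
(I − A)⁻¹ = adj(I−A) / det(I−A) ≈
  [   2.2103     0.7966     1.1521     0.6412]
  [   0.6152     1.7063     0.7743     0.5496]
  [   0.1709     0.4740     1.3262     0.1527]
  [   0.4717     0.5081     0.4603     1.2214]
x = (I − A)⁻¹ d = adj(I−A)·d / det(I−A), with det(I−A) = 0.27428125:
  x_C = (0.606250·700 + 0.218500·200 + 0.316000·700 + 0.175875·475) / 0.27428125 = 772.815625 / 0.27428125 ≈ 2817.60
  x_R = (0.168750·700 + 0.468000·200 + 0.212375·700 + 0.150750·475) / 0.27428125 = 431.99375 / 0.27428125 ≈ 1575.00
  x_M = (0.046875·700 + 0.130000·200 + 0.363750·700 + 0.041875·475) / 0.27428125 = 333.328125 / 0.27428125 ≈ 1215.28
  x_E = (0.129375·700 + 0.139375·200 + 0.126250·700 + 0.335000·475) / 0.27428125 = 365.9375 / 0.27428125 ≈ 1334.17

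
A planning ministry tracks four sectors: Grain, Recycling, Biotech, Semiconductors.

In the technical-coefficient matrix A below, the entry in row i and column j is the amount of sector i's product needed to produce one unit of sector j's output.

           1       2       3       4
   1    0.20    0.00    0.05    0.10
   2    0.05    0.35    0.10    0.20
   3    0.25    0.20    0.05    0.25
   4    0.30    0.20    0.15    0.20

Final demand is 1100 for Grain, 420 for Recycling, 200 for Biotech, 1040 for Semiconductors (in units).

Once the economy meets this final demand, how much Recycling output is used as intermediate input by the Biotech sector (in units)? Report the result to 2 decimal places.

z_23 = 184.70

I − A =
  [   0.80     0.00    -0.05    -0.10]
  [  -0.05     0.65    -0.10    -0.20]
  [  -0.25    -0.20     0.95    -0.25]
  [  -0.30    -0.20    -0.15     0.80]
Compute the cofactors C_ij = (−1)^(i+j)·(3×3 minor ij) of I−A; the adjugate is their transpose:
adj(I−A) = Cᵀ =
  [ 0.404625   0.032500   0.035750   0.069875]
  [ 0.128125   0.532000   0.090750   0.177375]
  [ 0.191250   0.167000   0.363500   0.179250]
  [ 0.219625   0.176500   0.104250   0.469375]
det(I−A) = Σ_j (I−A)_1j·C_1j = (0.80)(0.404625) + (0.00)(0.128125) + (-0.05)(0.191250) + (-0.10)(0.219625) = 0.292175
(I − A)⁻¹ = adj(I−A) / det(I−A) ≈
  [   1.3849     0.1112     0.1224     0.2392]
  [   0.4385     1.8208     0.3106     0.6071]
  [   0.6546     0.5716     1.2441     0.6135]
  [   0.7517     0.6041     0.3568     1.6065]
First solve x = (I − A)⁻¹ d = adj(I−A)·d / det(I−A); in particular x_3 = (0.191250·1100 + 0.167000·420 + 0.363500·200 + 0.179250·1040) / 0.292175 = 539.635 / 0.292175 ≈ 1846.9582.
Intermediate flow from 2 to 3: z_23 = a_23 · x_3 = 0.10 × 539.635 / 0.292175 = 53.9635 / 0.292175 ≈ 184.70.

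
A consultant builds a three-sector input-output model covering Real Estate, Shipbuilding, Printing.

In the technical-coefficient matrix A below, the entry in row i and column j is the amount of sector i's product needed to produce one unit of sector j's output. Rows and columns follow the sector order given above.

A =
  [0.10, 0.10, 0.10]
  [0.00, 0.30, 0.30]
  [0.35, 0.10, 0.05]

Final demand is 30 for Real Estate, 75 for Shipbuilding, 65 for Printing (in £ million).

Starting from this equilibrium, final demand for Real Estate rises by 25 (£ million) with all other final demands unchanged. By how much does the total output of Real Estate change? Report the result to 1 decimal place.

I − A =
  [   0.90    -0.10    -0.10]
  [   0.00     0.70    -0.30]
  [  -0.35    -0.10     0.95]
Cofactors of I−A, C_ij = (−1)^(i+j)·(minor ij) (rows/columns in the sector order above):
  C_11 = (0.70)(0.95) − (-0.30)(-0.10) = 0.6350
  C_12 = −[(0.00)(0.95) − (-0.30)(-0.35)] = 0.1050
  C_13 = (0.00)(-0.10) − (0.70)(-0.35) = 0.2450
  C_21 = −[(-0.10)(0.95) − (-0.10)(-0.10)] = 0.1050
  C_22 = (0.90)(0.95) − (-0.10)(-0.35) = 0.8200
  C_23 = −[(0.90)(-0.10) − (-0.10)(-0.35)] = 0.1250
  C_31 = (-0.10)(-0.30) − (-0.10)(0.70) = 0.1000
  C_32 = −[(0.90)(-0.30) − (-0.10)(0.00)] = 0.2700
  C_33 = (0.90)(0.70) − (-0.10)(0.00) = 0.6300
det(I−A) = Σ_j (I−A)_1j·C_1j = (0.90)(0.6350) + (-0.10)(0.1050) + (-0.10)(0.2450) = 0.5365
adj(I−A) = Cᵀ =
  [ 0.6350   0.1050   0.1000]
  [ 0.1050   0.8200   0.2700]
  [ 0.2450   0.1250   0.6300]
(I − A)⁻¹ = adj(I−A) / det(I−A) ≈
  [   1.1836     0.1957     0.1864]
  [   0.1957     1.5284     0.5033]
  [   0.4567     0.2330     1.1743]
Δx = (I − A)⁻¹ Δd with Δd having +25 in the Real Estate component and 0 elsewhere.
So Δx_1 = L_11 · (+25), where L_11 = adj(I−A)_11 / det(I−A) = 0.6350 / 0.5365.
Δx_1 = 0.6350 × (+25) / 0.5365 = 15.875 / 0.5365 ≈ 29.6.

Δx_1 = 29.6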